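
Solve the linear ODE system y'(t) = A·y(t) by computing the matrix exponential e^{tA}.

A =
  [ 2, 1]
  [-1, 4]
e^{tA} =
  [-t*exp(3*t) + exp(3*t), t*exp(3*t)]
  [-t*exp(3*t), t*exp(3*t) + exp(3*t)]

Strategy: write A = P · J · P⁻¹ where J is a Jordan canonical form, so e^{tA} = P · e^{tJ} · P⁻¹, and e^{tJ} can be computed block-by-block.

A has Jordan form
J =
  [3, 1]
  [0, 3]
(up to reordering of blocks).

Per-block formulas:
  For a 2×2 Jordan block J_2(3): exp(t · J_2(3)) = e^(3t)·(I + t·N), where N is the 2×2 nilpotent shift.

After assembling e^{tJ} and conjugating by P, we get:

e^{tA} =
  [-t*exp(3*t) + exp(3*t), t*exp(3*t)]
  [-t*exp(3*t), t*exp(3*t) + exp(3*t)]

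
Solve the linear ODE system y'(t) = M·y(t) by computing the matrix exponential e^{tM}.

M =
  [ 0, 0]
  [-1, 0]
e^{tM} =
  [1, 0]
  [-t, 1]

Strategy: write M = P · J · P⁻¹ where J is a Jordan canonical form, so e^{tM} = P · e^{tJ} · P⁻¹, and e^{tJ} can be computed block-by-block.

M has Jordan form
J =
  [0, 1]
  [0, 0]
(up to reordering of blocks).

Per-block formulas:
  For a 2×2 Jordan block J_2(0): exp(t · J_2(0)) = e^(0t)·(I + t·N), where N is the 2×2 nilpotent shift.

After assembling e^{tJ} and conjugating by P, we get:

e^{tM} =
  [1, 0]
  [-t, 1]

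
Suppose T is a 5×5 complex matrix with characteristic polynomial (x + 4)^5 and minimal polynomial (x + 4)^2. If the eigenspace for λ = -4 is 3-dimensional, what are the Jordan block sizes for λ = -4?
Block sizes for λ = -4: [2, 2, 1]

Step 1 — from the characteristic polynomial, algebraic multiplicity of λ = -4 is 5. From dim ker(T − (-4)·I) = 3, there are exactly 3 Jordan blocks for λ = -4.
Step 2 — from the minimal polynomial, the factor (x + 4)^2 tells us the largest block for λ = -4 has size 2.
Step 3 — with total size 5, 3 blocks, and largest block 2, the block sizes (in nonincreasing order) are [2, 2, 1].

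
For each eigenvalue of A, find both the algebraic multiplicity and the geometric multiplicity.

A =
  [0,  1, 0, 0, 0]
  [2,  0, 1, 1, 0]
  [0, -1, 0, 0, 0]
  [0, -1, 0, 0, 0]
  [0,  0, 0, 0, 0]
λ = 0: alg = 5, geom = 3

Step 1 — factor the characteristic polynomial to read off the algebraic multiplicities:
  χ_A(x) = x^5

Step 2 — compute geometric multiplicities via the rank-nullity identity g(λ) = n − rank(A − λI):
  rank(A − (0)·I) = 2, so dim ker(A − (0)·I) = n − 2 = 3

Summary:
  λ = 0: algebraic multiplicity = 5, geometric multiplicity = 3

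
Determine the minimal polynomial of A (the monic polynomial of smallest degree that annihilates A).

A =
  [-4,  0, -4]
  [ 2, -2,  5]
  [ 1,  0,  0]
x^3 + 6*x^2 + 12*x + 8

The characteristic polynomial is χ_A(x) = (x + 2)^3, so the eigenvalues are known. The minimal polynomial is
  m_A(x) = Π_λ (x − λ)^{k_λ}
where k_λ is the size of the *largest* Jordan block for λ (equivalently, the smallest k with (A − λI)^k v = 0 for every generalised eigenvector v of λ).

  λ = -2: largest Jordan block has size 3, contributing (x + 2)^3

So m_A(x) = (x + 2)^3 = x^3 + 6*x^2 + 12*x + 8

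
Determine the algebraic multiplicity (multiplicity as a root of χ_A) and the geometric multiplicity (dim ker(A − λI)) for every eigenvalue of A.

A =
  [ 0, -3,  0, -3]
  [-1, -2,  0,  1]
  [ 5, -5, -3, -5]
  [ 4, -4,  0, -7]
λ = -3: alg = 4, geom = 3

Step 1 — factor the characteristic polynomial to read off the algebraic multiplicities:
  χ_A(x) = (x + 3)^4

Step 2 — compute geometric multiplicities via the rank-nullity identity g(λ) = n − rank(A − λI):
  rank(A − (-3)·I) = 1, so dim ker(A − (-3)·I) = n − 1 = 3

Summary:
  λ = -3: algebraic multiplicity = 4, geometric multiplicity = 3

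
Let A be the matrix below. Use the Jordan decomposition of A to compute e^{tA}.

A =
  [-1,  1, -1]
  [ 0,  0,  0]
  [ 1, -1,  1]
e^{tA} =
  [1 - t, t, -t]
  [0, 1, 0]
  [t, -t, t + 1]

Strategy: write A = P · J · P⁻¹ where J is a Jordan canonical form, so e^{tA} = P · e^{tJ} · P⁻¹, and e^{tJ} can be computed block-by-block.

A has Jordan form
J =
  [0, 1, 0]
  [0, 0, 0]
  [0, 0, 0]
(up to reordering of blocks).

Per-block formulas:
  For a 2×2 Jordan block J_2(0): exp(t · J_2(0)) = e^(0t)·(I + t·N), where N is the 2×2 nilpotent shift.
  For a 1×1 block at λ = 0: exp(t · [0]) = [e^(0t)].

After assembling e^{tJ} and conjugating by P, we get:

e^{tA} =
  [1 - t, t, -t]
  [0, 1, 0]
  [t, -t, t + 1]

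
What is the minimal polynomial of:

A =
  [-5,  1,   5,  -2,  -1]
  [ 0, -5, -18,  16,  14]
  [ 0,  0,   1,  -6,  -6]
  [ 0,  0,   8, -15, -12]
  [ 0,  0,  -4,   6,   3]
x^3 + 13*x^2 + 55*x + 75

The characteristic polynomial is χ_A(x) = (x + 3)^2*(x + 5)^3, so the eigenvalues are known. The minimal polynomial is
  m_A(x) = Π_λ (x − λ)^{k_λ}
where k_λ is the size of the *largest* Jordan block for λ (equivalently, the smallest k with (A − λI)^k v = 0 for every generalised eigenvector v of λ).

  λ = -5: largest Jordan block has size 2, contributing (x + 5)^2
  λ = -3: largest Jordan block has size 1, contributing (x + 3)

So m_A(x) = (x + 3)*(x + 5)^2 = x^3 + 13*x^2 + 55*x + 75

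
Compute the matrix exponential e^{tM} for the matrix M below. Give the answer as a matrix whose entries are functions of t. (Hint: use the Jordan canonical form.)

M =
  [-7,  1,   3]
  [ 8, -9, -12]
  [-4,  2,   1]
e^{tM} =
  [-2*t*exp(-5*t) + exp(-5*t), t*exp(-5*t), 3*t*exp(-5*t)]
  [8*t*exp(-5*t), -4*t*exp(-5*t) + exp(-5*t), -12*t*exp(-5*t)]
  [-4*t*exp(-5*t), 2*t*exp(-5*t), 6*t*exp(-5*t) + exp(-5*t)]

Strategy: write M = P · J · P⁻¹ where J is a Jordan canonical form, so e^{tM} = P · e^{tJ} · P⁻¹, and e^{tJ} can be computed block-by-block.

M has Jordan form
J =
  [-5,  1,  0]
  [ 0, -5,  0]
  [ 0,  0, -5]
(up to reordering of blocks).

Per-block formulas:
  For a 1×1 block at λ = -5: exp(t · [-5]) = [e^(-5t)].
  For a 2×2 Jordan block J_2(-5): exp(t · J_2(-5)) = e^(-5t)·(I + t·N), where N is the 2×2 nilpotent shift.

After assembling e^{tJ} and conjugating by P, we get:

e^{tM} =
  [-2*t*exp(-5*t) + exp(-5*t), t*exp(-5*t), 3*t*exp(-5*t)]
  [8*t*exp(-5*t), -4*t*exp(-5*t) + exp(-5*t), -12*t*exp(-5*t)]
  [-4*t*exp(-5*t), 2*t*exp(-5*t), 6*t*exp(-5*t) + exp(-5*t)]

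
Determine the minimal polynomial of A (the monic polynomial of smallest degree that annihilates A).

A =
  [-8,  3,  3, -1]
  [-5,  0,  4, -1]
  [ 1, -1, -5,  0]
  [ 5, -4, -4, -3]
x^3 + 12*x^2 + 48*x + 64

The characteristic polynomial is χ_A(x) = (x + 4)^4, so the eigenvalues are known. The minimal polynomial is
  m_A(x) = Π_λ (x − λ)^{k_λ}
where k_λ is the size of the *largest* Jordan block for λ (equivalently, the smallest k with (A − λI)^k v = 0 for every generalised eigenvector v of λ).

  λ = -4: largest Jordan block has size 3, contributing (x + 4)^3

So m_A(x) = (x + 4)^3 = x^3 + 12*x^2 + 48*x + 64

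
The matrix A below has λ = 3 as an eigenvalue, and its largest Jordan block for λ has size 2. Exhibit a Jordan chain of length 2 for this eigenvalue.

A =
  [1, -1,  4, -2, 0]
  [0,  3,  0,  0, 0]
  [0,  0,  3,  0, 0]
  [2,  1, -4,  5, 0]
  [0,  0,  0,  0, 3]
A Jordan chain for λ = 3 of length 2:
v_1 = (-2, 0, 0, 2, 0)ᵀ
v_2 = (1, 0, 0, 0, 0)ᵀ

Let N = A − (3)·I. We want v_2 with N^2 v_2 = 0 but N^1 v_2 ≠ 0; then v_{j-1} := N · v_j for j = 2, …, 2.

Pick v_2 = (1, 0, 0, 0, 0)ᵀ.
Then v_1 = N · v_2 = (-2, 0, 0, 2, 0)ᵀ.

Sanity check: (A − (3)·I) v_1 = (0, 0, 0, 0, 0)ᵀ = 0. ✓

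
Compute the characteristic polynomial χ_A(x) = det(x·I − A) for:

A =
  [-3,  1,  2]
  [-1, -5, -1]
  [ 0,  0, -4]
x^3 + 12*x^2 + 48*x + 64

Expanding det(x·I − A) (e.g. by cofactor expansion or by noting that A is similar to its Jordan form J, which has the same characteristic polynomial as A) gives
  χ_A(x) = x^3 + 12*x^2 + 48*x + 64
which factors as (x + 4)^3. The eigenvalues (with algebraic multiplicities) are λ = -4 with multiplicity 3.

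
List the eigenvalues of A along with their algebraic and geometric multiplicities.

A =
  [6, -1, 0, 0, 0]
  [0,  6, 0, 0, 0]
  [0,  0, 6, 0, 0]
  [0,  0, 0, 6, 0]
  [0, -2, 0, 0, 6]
λ = 6: alg = 5, geom = 4

Step 1 — factor the characteristic polynomial to read off the algebraic multiplicities:
  χ_A(x) = (x - 6)^5

Step 2 — compute geometric multiplicities via the rank-nullity identity g(λ) = n − rank(A − λI):
  rank(A − (6)·I) = 1, so dim ker(A − (6)·I) = n − 1 = 4

Summary:
  λ = 6: algebraic multiplicity = 5, geometric multiplicity = 4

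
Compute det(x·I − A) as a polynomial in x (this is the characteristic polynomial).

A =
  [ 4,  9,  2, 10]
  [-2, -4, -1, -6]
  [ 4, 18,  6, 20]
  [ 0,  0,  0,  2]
x^4 - 8*x^3 + 24*x^2 - 32*x + 16

Expanding det(x·I − A) (e.g. by cofactor expansion or by noting that A is similar to its Jordan form J, which has the same characteristic polynomial as A) gives
  χ_A(x) = x^4 - 8*x^3 + 24*x^2 - 32*x + 16
which factors as (x - 2)^4. The eigenvalues (with algebraic multiplicities) are λ = 2 with multiplicity 4.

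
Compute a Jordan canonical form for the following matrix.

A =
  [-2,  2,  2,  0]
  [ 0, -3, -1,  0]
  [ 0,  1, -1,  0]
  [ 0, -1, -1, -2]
J_2(-2) ⊕ J_1(-2) ⊕ J_1(-2)

The characteristic polynomial is
  det(x·I − A) = x^4 + 8*x^3 + 24*x^2 + 32*x + 16 = (x + 2)^4

Eigenvalues and multiplicities (the geometric multiplicity of λ is n − rank(A − λI), which equals the number of Jordan blocks for λ):
  λ = -2: algebraic multiplicity = 4, geometric multiplicity = 3

Determining the block sizes for each eigenvalue:
  λ = -2: 3 blocks summing to 4 forces exactly one block of size 2 and the rest size 1 → block sizes [2, 1, 1]

Assembling the blocks gives a Jordan form
J =
  [-2,  1,  0,  0]
  [ 0, -2,  0,  0]
  [ 0,  0, -2,  0]
  [ 0,  0,  0, -2]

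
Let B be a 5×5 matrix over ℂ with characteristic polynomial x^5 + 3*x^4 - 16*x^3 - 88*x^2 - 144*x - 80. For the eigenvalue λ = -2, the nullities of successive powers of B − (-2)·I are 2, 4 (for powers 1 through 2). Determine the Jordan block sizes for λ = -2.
Block sizes for λ = -2: [2, 2]

From the dimensions of kernels of powers, the number of Jordan blocks of size at least j is d_j − d_{j−1} where d_j = dim ker(N^j) (with d_0 = 0). Computing the differences gives [2, 2].
The number of blocks of size exactly k is (#blocks of size ≥ k) − (#blocks of size ≥ k + 1), so the partition is: 2 block(s) of size 2.
In nonincreasing order the block sizes are [2, 2].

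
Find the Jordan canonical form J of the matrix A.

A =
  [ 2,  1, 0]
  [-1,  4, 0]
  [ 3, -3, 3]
J_2(3) ⊕ J_1(3)

The characteristic polynomial is
  det(x·I − A) = x^3 - 9*x^2 + 27*x - 27 = (x - 3)^3

Eigenvalues and multiplicities (the geometric multiplicity of λ is n − rank(A − λI), which equals the number of Jordan blocks for λ):
  λ = 3: algebraic multiplicity = 3, geometric multiplicity = 2

Determining the block sizes for each eigenvalue:
  λ = 3: 2 blocks summing to 3 forces exactly one block of size 2 and the rest size 1 → block sizes [2, 1]

Assembling the blocks gives a Jordan form
J =
  [3, 1, 0]
  [0, 3, 0]
  [0, 0, 3]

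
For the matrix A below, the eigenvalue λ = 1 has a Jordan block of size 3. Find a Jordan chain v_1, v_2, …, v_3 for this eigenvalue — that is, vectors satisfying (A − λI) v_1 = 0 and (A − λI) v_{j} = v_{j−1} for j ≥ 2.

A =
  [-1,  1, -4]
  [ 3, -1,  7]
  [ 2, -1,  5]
A Jordan chain for λ = 1 of length 3:
v_1 = (-1, 2, 1)ᵀ
v_2 = (-2, 3, 2)ᵀ
v_3 = (1, 0, 0)ᵀ

Let N = A − (1)·I. We want v_3 with N^3 v_3 = 0 but N^2 v_3 ≠ 0; then v_{j-1} := N · v_j for j = 3, …, 2.

Pick v_3 = (1, 0, 0)ᵀ.
Then v_2 = N · v_3 = (-2, 3, 2)ᵀ.
Then v_1 = N · v_2 = (-1, 2, 1)ᵀ.

Sanity check: (A − (1)·I) v_1 = (0, 0, 0)ᵀ = 0. ✓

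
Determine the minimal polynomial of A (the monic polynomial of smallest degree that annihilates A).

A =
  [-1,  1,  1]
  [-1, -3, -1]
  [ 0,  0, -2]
x^2 + 4*x + 4

The characteristic polynomial is χ_A(x) = (x + 2)^3, so the eigenvalues are known. The minimal polynomial is
  m_A(x) = Π_λ (x − λ)^{k_λ}
where k_λ is the size of the *largest* Jordan block for λ (equivalently, the smallest k with (A − λI)^k v = 0 for every generalised eigenvector v of λ).

  λ = -2: largest Jordan block has size 2, contributing (x + 2)^2

So m_A(x) = (x + 2)^2 = x^2 + 4*x + 4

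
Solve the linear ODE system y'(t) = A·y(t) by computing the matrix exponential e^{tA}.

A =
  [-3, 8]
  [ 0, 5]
e^{tA} =
  [exp(-3*t), exp(5*t) - exp(-3*t)]
  [0, exp(5*t)]

Strategy: write A = P · J · P⁻¹ where J is a Jordan canonical form, so e^{tA} = P · e^{tJ} · P⁻¹, and e^{tJ} can be computed block-by-block.

A has Jordan form
J =
  [-3, 0]
  [ 0, 5]
(up to reordering of blocks).

Per-block formulas:
  For a 1×1 block at λ = -3: exp(t · [-3]) = [e^(-3t)].
  For a 1×1 block at λ = 5: exp(t · [5]) = [e^(5t)].

After assembling e^{tJ} and conjugating by P, we get:

e^{tA} =
  [exp(-3*t), exp(5*t) - exp(-3*t)]
  [0, exp(5*t)]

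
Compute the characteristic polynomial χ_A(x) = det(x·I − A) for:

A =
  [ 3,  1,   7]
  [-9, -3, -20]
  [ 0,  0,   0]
x^3

Expanding det(x·I − A) (e.g. by cofactor expansion or by noting that A is similar to its Jordan form J, which has the same characteristic polynomial as A) gives
  χ_A(x) = x^3
which factors as x^3. The eigenvalues (with algebraic multiplicities) are λ = 0 with multiplicity 3.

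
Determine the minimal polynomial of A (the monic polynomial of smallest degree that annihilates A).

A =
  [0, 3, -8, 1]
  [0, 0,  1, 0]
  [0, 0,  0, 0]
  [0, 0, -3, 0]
x^2

The characteristic polynomial is χ_A(x) = x^4, so the eigenvalues are known. The minimal polynomial is
  m_A(x) = Π_λ (x − λ)^{k_λ}
where k_λ is the size of the *largest* Jordan block for λ (equivalently, the smallest k with (A − λI)^k v = 0 for every generalised eigenvector v of λ).

  λ = 0: largest Jordan block has size 2, contributing (x − 0)^2

So m_A(x) = x^2 = x^2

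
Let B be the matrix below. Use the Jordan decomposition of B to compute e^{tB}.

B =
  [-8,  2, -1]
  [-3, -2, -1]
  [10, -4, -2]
e^{tB} =
  [-4*t*exp(-4*t) + exp(-4*t), 2*t*exp(-4*t), -t*exp(-4*t)]
  [-2*t^2*exp(-4*t) - 3*t*exp(-4*t), t^2*exp(-4*t) + 2*t*exp(-4*t) + exp(-4*t), -t^2*exp(-4*t)/2 - t*exp(-4*t)]
  [-4*t^2*exp(-4*t) + 10*t*exp(-4*t), 2*t^2*exp(-4*t) - 4*t*exp(-4*t), -t^2*exp(-4*t) + 2*t*exp(-4*t) + exp(-4*t)]

Strategy: write B = P · J · P⁻¹ where J is a Jordan canonical form, so e^{tB} = P · e^{tJ} · P⁻¹, and e^{tJ} can be computed block-by-block.

B has Jordan form
J =
  [-4,  1,  0]
  [ 0, -4,  1]
  [ 0,  0, -4]
(up to reordering of blocks).

Per-block formulas:
  For a 3×3 Jordan block J_3(-4): exp(t · J_3(-4)) = e^(-4t)·(I + t·N + (t^2/2)·N^2), where N is the 3×3 nilpotent shift.

After assembling e^{tJ} and conjugating by P, we get:

e^{tB} =
  [-4*t*exp(-4*t) + exp(-4*t), 2*t*exp(-4*t), -t*exp(-4*t)]
  [-2*t^2*exp(-4*t) - 3*t*exp(-4*t), t^2*exp(-4*t) + 2*t*exp(-4*t) + exp(-4*t), -t^2*exp(-4*t)/2 - t*exp(-4*t)]
  [-4*t^2*exp(-4*t) + 10*t*exp(-4*t), 2*t^2*exp(-4*t) - 4*t*exp(-4*t), -t^2*exp(-4*t) + 2*t*exp(-4*t) + exp(-4*t)]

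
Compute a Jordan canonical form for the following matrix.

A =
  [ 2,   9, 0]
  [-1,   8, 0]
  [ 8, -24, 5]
J_2(5) ⊕ J_1(5)

The characteristic polynomial is
  det(x·I − A) = x^3 - 15*x^2 + 75*x - 125 = (x - 5)^3

Eigenvalues and multiplicities (the geometric multiplicity of λ is n − rank(A − λI), which equals the number of Jordan blocks for λ):
  λ = 5: algebraic multiplicity = 3, geometric multiplicity = 2

Determining the block sizes for each eigenvalue:
  λ = 5: 2 blocks summing to 3 forces exactly one block of size 2 and the rest size 1 → block sizes [2, 1]

Assembling the blocks gives a Jordan form
J =
  [5, 1, 0]
  [0, 5, 0]
  [0, 0, 5]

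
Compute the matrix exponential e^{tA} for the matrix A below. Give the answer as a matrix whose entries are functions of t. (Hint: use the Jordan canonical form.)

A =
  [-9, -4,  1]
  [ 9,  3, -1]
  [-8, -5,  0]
e^{tA} =
  [5*t^2*exp(-2*t)/2 - 7*t*exp(-2*t) + exp(-2*t), 3*t^2*exp(-2*t)/2 - 4*t*exp(-2*t), -t^2*exp(-2*t)/2 + t*exp(-2*t)]
  [-5*t^2*exp(-2*t) + 9*t*exp(-2*t), -3*t^2*exp(-2*t) + 5*t*exp(-2*t) + exp(-2*t), t^2*exp(-2*t) - t*exp(-2*t)]
  [-5*t^2*exp(-2*t)/2 - 8*t*exp(-2*t), -3*t^2*exp(-2*t)/2 - 5*t*exp(-2*t), t^2*exp(-2*t)/2 + 2*t*exp(-2*t) + exp(-2*t)]

Strategy: write A = P · J · P⁻¹ where J is a Jordan canonical form, so e^{tA} = P · e^{tJ} · P⁻¹, and e^{tJ} can be computed block-by-block.

A has Jordan form
J =
  [-2,  1,  0]
  [ 0, -2,  1]
  [ 0,  0, -2]
(up to reordering of blocks).

Per-block formulas:
  For a 3×3 Jordan block J_3(-2): exp(t · J_3(-2)) = e^(-2t)·(I + t·N + (t^2/2)·N^2), where N is the 3×3 nilpotent shift.

After assembling e^{tJ} and conjugating by P, we get:

e^{tA} =
  [5*t^2*exp(-2*t)/2 - 7*t*exp(-2*t) + exp(-2*t), 3*t^2*exp(-2*t)/2 - 4*t*exp(-2*t), -t^2*exp(-2*t)/2 + t*exp(-2*t)]
  [-5*t^2*exp(-2*t) + 9*t*exp(-2*t), -3*t^2*exp(-2*t) + 5*t*exp(-2*t) + exp(-2*t), t^2*exp(-2*t) - t*exp(-2*t)]
  [-5*t^2*exp(-2*t)/2 - 8*t*exp(-2*t), -3*t^2*exp(-2*t)/2 - 5*t*exp(-2*t), t^2*exp(-2*t)/2 + 2*t*exp(-2*t) + exp(-2*t)]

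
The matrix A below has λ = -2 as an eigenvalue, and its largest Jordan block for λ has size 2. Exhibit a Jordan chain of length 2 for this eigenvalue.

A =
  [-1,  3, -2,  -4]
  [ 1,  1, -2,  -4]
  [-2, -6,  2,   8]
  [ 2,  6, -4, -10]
A Jordan chain for λ = -2 of length 2:
v_1 = (1, 1, -2, 2)ᵀ
v_2 = (1, 0, 0, 0)ᵀ

Let N = A − (-2)·I. We want v_2 with N^2 v_2 = 0 but N^1 v_2 ≠ 0; then v_{j-1} := N · v_j for j = 2, …, 2.

Pick v_2 = (1, 0, 0, 0)ᵀ.
Then v_1 = N · v_2 = (1, 1, -2, 2)ᵀ.

Sanity check: (A − (-2)·I) v_1 = (0, 0, 0, 0)ᵀ = 0. ✓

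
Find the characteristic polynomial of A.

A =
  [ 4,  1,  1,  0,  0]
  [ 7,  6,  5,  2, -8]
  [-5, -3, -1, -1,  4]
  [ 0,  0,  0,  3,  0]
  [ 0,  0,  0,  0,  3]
x^5 - 15*x^4 + 90*x^3 - 270*x^2 + 405*x - 243

Expanding det(x·I − A) (e.g. by cofactor expansion or by noting that A is similar to its Jordan form J, which has the same characteristic polynomial as A) gives
  χ_A(x) = x^5 - 15*x^4 + 90*x^3 - 270*x^2 + 405*x - 243
which factors as (x - 3)^5. The eigenvalues (with algebraic multiplicities) are λ = 3 with multiplicity 5.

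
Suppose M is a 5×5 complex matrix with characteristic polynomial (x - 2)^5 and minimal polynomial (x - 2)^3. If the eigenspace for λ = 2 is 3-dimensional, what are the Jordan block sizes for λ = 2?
Block sizes for λ = 2: [3, 1, 1]

Step 1 — from the characteristic polynomial, algebraic multiplicity of λ = 2 is 5. From dim ker(M − (2)·I) = 3, there are exactly 3 Jordan blocks for λ = 2.
Step 2 — from the minimal polynomial, the factor (x − 2)^3 tells us the largest block for λ = 2 has size 3.
Step 3 — with total size 5, 3 blocks, and largest block 3, the block sizes (in nonincreasing order) are [3, 1, 1].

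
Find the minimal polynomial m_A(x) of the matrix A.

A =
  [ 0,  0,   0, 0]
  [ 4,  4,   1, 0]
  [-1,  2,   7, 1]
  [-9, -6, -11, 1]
x^4 - 12*x^3 + 48*x^2 - 64*x

The characteristic polynomial is χ_A(x) = x*(x - 4)^3, so the eigenvalues are known. The minimal polynomial is
  m_A(x) = Π_λ (x − λ)^{k_λ}
where k_λ is the size of the *largest* Jordan block for λ (equivalently, the smallest k with (A − λI)^k v = 0 for every generalised eigenvector v of λ).

  λ = 0: largest Jordan block has size 1, contributing (x − 0)
  λ = 4: largest Jordan block has size 3, contributing (x − 4)^3

So m_A(x) = x*(x - 4)^3 = x^4 - 12*x^3 + 48*x^2 - 64*x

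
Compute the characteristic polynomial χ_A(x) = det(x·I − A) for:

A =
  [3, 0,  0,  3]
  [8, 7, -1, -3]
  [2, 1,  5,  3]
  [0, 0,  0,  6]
x^4 - 21*x^3 + 162*x^2 - 540*x + 648

Expanding det(x·I − A) (e.g. by cofactor expansion or by noting that A is similar to its Jordan form J, which has the same characteristic polynomial as A) gives
  χ_A(x) = x^4 - 21*x^3 + 162*x^2 - 540*x + 648
which factors as (x - 6)^3*(x - 3). The eigenvalues (with algebraic multiplicities) are λ = 3 with multiplicity 1, λ = 6 with multiplicity 3.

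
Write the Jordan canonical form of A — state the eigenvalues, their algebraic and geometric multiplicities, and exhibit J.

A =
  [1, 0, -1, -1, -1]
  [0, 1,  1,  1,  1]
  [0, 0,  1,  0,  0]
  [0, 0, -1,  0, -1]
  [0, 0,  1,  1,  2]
J_2(1) ⊕ J_1(1) ⊕ J_1(1) ⊕ J_1(1)

The characteristic polynomial is
  det(x·I − A) = x^5 - 5*x^4 + 10*x^3 - 10*x^2 + 5*x - 1 = (x - 1)^5

Eigenvalues and multiplicities (the geometric multiplicity of λ is n − rank(A − λI), which equals the number of Jordan blocks for λ):
  λ = 1: algebraic multiplicity = 5, geometric multiplicity = 4

Determining the block sizes for each eigenvalue:
  λ = 1: 4 blocks summing to 5 forces exactly one block of size 2 and the rest size 1 → block sizes [2, 1, 1, 1]

Assembling the blocks gives a Jordan form
J =
  [1, 1, 0, 0, 0]
  [0, 1, 0, 0, 0]
  [0, 0, 1, 0, 0]
  [0, 0, 0, 1, 0]
  [0, 0, 0, 0, 1]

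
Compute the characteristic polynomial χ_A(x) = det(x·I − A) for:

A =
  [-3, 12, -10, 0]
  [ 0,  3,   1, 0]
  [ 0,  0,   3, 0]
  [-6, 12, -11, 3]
x^4 - 6*x^3 + 54*x - 81

Expanding det(x·I − A) (e.g. by cofactor expansion or by noting that A is similar to its Jordan form J, which has the same characteristic polynomial as A) gives
  χ_A(x) = x^4 - 6*x^3 + 54*x - 81
which factors as (x - 3)^3*(x + 3). The eigenvalues (with algebraic multiplicities) are λ = -3 with multiplicity 1, λ = 3 with multiplicity 3.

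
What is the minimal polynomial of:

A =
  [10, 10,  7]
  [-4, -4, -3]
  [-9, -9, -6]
x^3

The characteristic polynomial is χ_A(x) = x^3, so the eigenvalues are known. The minimal polynomial is
  m_A(x) = Π_λ (x − λ)^{k_λ}
where k_λ is the size of the *largest* Jordan block for λ (equivalently, the smallest k with (A − λI)^k v = 0 for every generalised eigenvector v of λ).

  λ = 0: largest Jordan block has size 3, contributing (x − 0)^3

So m_A(x) = x^3 = x^3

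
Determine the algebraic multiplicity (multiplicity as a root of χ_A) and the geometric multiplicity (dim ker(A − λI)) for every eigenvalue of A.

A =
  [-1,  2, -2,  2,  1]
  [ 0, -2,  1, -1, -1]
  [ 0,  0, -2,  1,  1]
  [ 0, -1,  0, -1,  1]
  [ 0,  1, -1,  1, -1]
λ = -2: alg = 2, geom = 1; λ = -1: alg = 3, geom = 2

Step 1 — factor the characteristic polynomial to read off the algebraic multiplicities:
  χ_A(x) = (x + 1)^3*(x + 2)^2

Step 2 — compute geometric multiplicities via the rank-nullity identity g(λ) = n − rank(A − λI):
  rank(A − (-2)·I) = 4, so dim ker(A − (-2)·I) = n − 4 = 1
  rank(A − (-1)·I) = 3, so dim ker(A − (-1)·I) = n − 3 = 2

Summary:
  λ = -2: algebraic multiplicity = 2, geometric multiplicity = 1
  λ = -1: algebraic multiplicity = 3, geometric multiplicity = 2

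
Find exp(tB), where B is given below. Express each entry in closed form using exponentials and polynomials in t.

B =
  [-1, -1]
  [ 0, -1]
e^{tB} =
  [exp(-t), -t*exp(-t)]
  [0, exp(-t)]

Strategy: write B = P · J · P⁻¹ where J is a Jordan canonical form, so e^{tB} = P · e^{tJ} · P⁻¹, and e^{tJ} can be computed block-by-block.

B has Jordan form
J =
  [-1,  1]
  [ 0, -1]
(up to reordering of blocks).

Per-block formulas:
  For a 2×2 Jordan block J_2(-1): exp(t · J_2(-1)) = e^(-1t)·(I + t·N), where N is the 2×2 nilpotent shift.

After assembling e^{tJ} and conjugating by P, we get:

e^{tB} =
  [exp(-t), -t*exp(-t)]
  [0, exp(-t)]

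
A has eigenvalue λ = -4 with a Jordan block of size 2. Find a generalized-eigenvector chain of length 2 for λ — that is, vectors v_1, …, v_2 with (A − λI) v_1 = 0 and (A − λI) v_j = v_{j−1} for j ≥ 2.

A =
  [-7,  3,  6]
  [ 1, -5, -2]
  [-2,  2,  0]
A Jordan chain for λ = -4 of length 2:
v_1 = (-3, 1, -2)ᵀ
v_2 = (1, 0, 0)ᵀ

Let N = A − (-4)·I. We want v_2 with N^2 v_2 = 0 but N^1 v_2 ≠ 0; then v_{j-1} := N · v_j for j = 2, …, 2.

Pick v_2 = (1, 0, 0)ᵀ.
Then v_1 = N · v_2 = (-3, 1, -2)ᵀ.

Sanity check: (A − (-4)·I) v_1 = (0, 0, 0)ᵀ = 0. ✓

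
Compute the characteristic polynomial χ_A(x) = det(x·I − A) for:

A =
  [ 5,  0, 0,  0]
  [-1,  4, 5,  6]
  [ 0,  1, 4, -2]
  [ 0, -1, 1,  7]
x^4 - 20*x^3 + 150*x^2 - 500*x + 625

Expanding det(x·I − A) (e.g. by cofactor expansion or by noting that A is similar to its Jordan form J, which has the same characteristic polynomial as A) gives
  χ_A(x) = x^4 - 20*x^3 + 150*x^2 - 500*x + 625
which factors as (x - 5)^4. The eigenvalues (with algebraic multiplicities) are λ = 5 with multiplicity 4.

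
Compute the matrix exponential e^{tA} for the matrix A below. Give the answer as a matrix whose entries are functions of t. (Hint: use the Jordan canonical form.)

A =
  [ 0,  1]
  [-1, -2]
e^{tA} =
  [t*exp(-t) + exp(-t), t*exp(-t)]
  [-t*exp(-t), -t*exp(-t) + exp(-t)]

Strategy: write A = P · J · P⁻¹ where J is a Jordan canonical form, so e^{tA} = P · e^{tJ} · P⁻¹, and e^{tJ} can be computed block-by-block.

A has Jordan form
J =
  [-1,  1]
  [ 0, -1]
(up to reordering of blocks).

Per-block formulas:
  For a 2×2 Jordan block J_2(-1): exp(t · J_2(-1)) = e^(-1t)·(I + t·N), where N is the 2×2 nilpotent shift.

After assembling e^{tJ} and conjugating by P, we get:

e^{tA} =
  [t*exp(-t) + exp(-t), t*exp(-t)]
  [-t*exp(-t), -t*exp(-t) + exp(-t)]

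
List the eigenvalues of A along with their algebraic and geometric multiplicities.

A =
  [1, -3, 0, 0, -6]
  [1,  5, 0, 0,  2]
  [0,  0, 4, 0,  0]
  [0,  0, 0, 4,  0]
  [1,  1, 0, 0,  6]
λ = 4: alg = 5, geom = 4

Step 1 — factor the characteristic polynomial to read off the algebraic multiplicities:
  χ_A(x) = (x - 4)^5

Step 2 — compute geometric multiplicities via the rank-nullity identity g(λ) = n − rank(A − λI):
  rank(A − (4)·I) = 1, so dim ker(A − (4)·I) = n − 1 = 4

Summary:
  λ = 4: algebraic multiplicity = 5, geometric multiplicity = 4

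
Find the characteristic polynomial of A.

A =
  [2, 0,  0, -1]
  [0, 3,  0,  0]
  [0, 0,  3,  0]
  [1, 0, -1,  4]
x^4 - 12*x^3 + 54*x^2 - 108*x + 81

Expanding det(x·I − A) (e.g. by cofactor expansion or by noting that A is similar to its Jordan form J, which has the same characteristic polynomial as A) gives
  χ_A(x) = x^4 - 12*x^3 + 54*x^2 - 108*x + 81
which factors as (x - 3)^4. The eigenvalues (with algebraic multiplicities) are λ = 3 with multiplicity 4.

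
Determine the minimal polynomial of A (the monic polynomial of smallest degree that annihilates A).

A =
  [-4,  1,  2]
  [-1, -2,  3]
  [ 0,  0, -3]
x^3 + 9*x^2 + 27*x + 27

The characteristic polynomial is χ_A(x) = (x + 3)^3, so the eigenvalues are known. The minimal polynomial is
  m_A(x) = Π_λ (x − λ)^{k_λ}
where k_λ is the size of the *largest* Jordan block for λ (equivalently, the smallest k with (A − λI)^k v = 0 for every generalised eigenvector v of λ).

  λ = -3: largest Jordan block has size 3, contributing (x + 3)^3

So m_A(x) = (x + 3)^3 = x^3 + 9*x^2 + 27*x + 27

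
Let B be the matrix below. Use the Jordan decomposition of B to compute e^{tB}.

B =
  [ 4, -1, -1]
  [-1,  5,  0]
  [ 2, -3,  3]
e^{tB} =
  [-t^2*exp(4*t)/2 + exp(4*t), t^2*exp(4*t) - t*exp(4*t), t^2*exp(4*t)/2 - t*exp(4*t)]
  [-t^2*exp(4*t)/2 - t*exp(4*t), t^2*exp(4*t) + t*exp(4*t) + exp(4*t), t^2*exp(4*t)/2]
  [t^2*exp(4*t)/2 + 2*t*exp(4*t), -t^2*exp(4*t) - 3*t*exp(4*t), -t^2*exp(4*t)/2 - t*exp(4*t) + exp(4*t)]

Strategy: write B = P · J · P⁻¹ where J is a Jordan canonical form, so e^{tB} = P · e^{tJ} · P⁻¹, and e^{tJ} can be computed block-by-block.

B has Jordan form
J =
  [4, 1, 0]
  [0, 4, 1]
  [0, 0, 4]
(up to reordering of blocks).

Per-block formulas:
  For a 3×3 Jordan block J_3(4): exp(t · J_3(4)) = e^(4t)·(I + t·N + (t^2/2)·N^2), where N is the 3×3 nilpotent shift.

After assembling e^{tJ} and conjugating by P, we get:

e^{tB} =
  [-t^2*exp(4*t)/2 + exp(4*t), t^2*exp(4*t) - t*exp(4*t), t^2*exp(4*t)/2 - t*exp(4*t)]
  [-t^2*exp(4*t)/2 - t*exp(4*t), t^2*exp(4*t) + t*exp(4*t) + exp(4*t), t^2*exp(4*t)/2]
  [t^2*exp(4*t)/2 + 2*t*exp(4*t), -t^2*exp(4*t) - 3*t*exp(4*t), -t^2*exp(4*t)/2 - t*exp(4*t) + exp(4*t)]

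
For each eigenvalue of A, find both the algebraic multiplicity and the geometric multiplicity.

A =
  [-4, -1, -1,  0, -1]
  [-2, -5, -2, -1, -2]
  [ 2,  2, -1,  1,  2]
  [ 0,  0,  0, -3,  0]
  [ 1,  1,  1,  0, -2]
λ = -3: alg = 5, geom = 3

Step 1 — factor the characteristic polynomial to read off the algebraic multiplicities:
  χ_A(x) = (x + 3)^5

Step 2 — compute geometric multiplicities via the rank-nullity identity g(λ) = n − rank(A − λI):
  rank(A − (-3)·I) = 2, so dim ker(A − (-3)·I) = n − 2 = 3

Summary:
  λ = -3: algebraic multiplicity = 5, geometric multiplicity = 3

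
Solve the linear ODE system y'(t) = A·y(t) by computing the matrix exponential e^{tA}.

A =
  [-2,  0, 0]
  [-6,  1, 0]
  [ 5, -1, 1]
e^{tA} =
  [exp(-2*t), 0, 0]
  [-2*exp(t) + 2*exp(-2*t), exp(t), 0]
  [2*t*exp(t) + exp(t) - exp(-2*t), -t*exp(t), exp(t)]

Strategy: write A = P · J · P⁻¹ where J is a Jordan canonical form, so e^{tA} = P · e^{tJ} · P⁻¹, and e^{tJ} can be computed block-by-block.

A has Jordan form
J =
  [-2, 0, 0]
  [ 0, 1, 1]
  [ 0, 0, 1]
(up to reordering of blocks).

Per-block formulas:
  For a 2×2 Jordan block J_2(1): exp(t · J_2(1)) = e^(1t)·(I + t·N), where N is the 2×2 nilpotent shift.
  For a 1×1 block at λ = -2: exp(t · [-2]) = [e^(-2t)].

After assembling e^{tJ} and conjugating by P, we get:

e^{tA} =
  [exp(-2*t), 0, 0]
  [-2*exp(t) + 2*exp(-2*t), exp(t), 0]
  [2*t*exp(t) + exp(t) - exp(-2*t), -t*exp(t), exp(t)]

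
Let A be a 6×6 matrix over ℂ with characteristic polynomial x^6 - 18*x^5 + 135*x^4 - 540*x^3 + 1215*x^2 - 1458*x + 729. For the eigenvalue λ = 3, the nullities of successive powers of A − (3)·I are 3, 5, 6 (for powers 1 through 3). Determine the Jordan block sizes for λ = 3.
Block sizes for λ = 3: [3, 2, 1]

From the dimensions of kernels of powers, the number of Jordan blocks of size at least j is d_j − d_{j−1} where d_j = dim ker(N^j) (with d_0 = 0). Computing the differences gives [3, 2, 1].
The number of blocks of size exactly k is (#blocks of size ≥ k) − (#blocks of size ≥ k + 1), so the partition is: 1 block(s) of size 1, 1 block(s) of size 2, 1 block(s) of size 3.
In nonincreasing order the block sizes are [3, 2, 1].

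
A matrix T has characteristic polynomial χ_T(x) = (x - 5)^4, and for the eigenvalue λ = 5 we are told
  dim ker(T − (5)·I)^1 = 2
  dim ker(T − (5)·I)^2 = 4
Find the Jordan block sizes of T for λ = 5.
Block sizes for λ = 5: [2, 2]

From the dimensions of kernels of powers, the number of Jordan blocks of size at least j is d_j − d_{j−1} where d_j = dim ker(N^j) (with d_0 = 0). Computing the differences gives [2, 2].
The number of blocks of size exactly k is (#blocks of size ≥ k) − (#blocks of size ≥ k + 1), so the partition is: 2 block(s) of size 2.
In nonincreasing order the block sizes are [2, 2].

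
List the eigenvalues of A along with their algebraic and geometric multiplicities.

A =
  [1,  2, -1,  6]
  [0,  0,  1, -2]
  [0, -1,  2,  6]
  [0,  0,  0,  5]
λ = 1: alg = 3, geom = 1; λ = 5: alg = 1, geom = 1

Step 1 — factor the characteristic polynomial to read off the algebraic multiplicities:
  χ_A(x) = (x - 5)*(x - 1)^3

Step 2 — compute geometric multiplicities via the rank-nullity identity g(λ) = n − rank(A − λI):
  rank(A − (1)·I) = 3, so dim ker(A − (1)·I) = n − 3 = 1
  rank(A − (5)·I) = 3, so dim ker(A − (5)·I) = n − 3 = 1

Summary:
  λ = 1: algebraic multiplicity = 3, geometric multiplicity = 1
  λ = 5: algebraic multiplicity = 1, geometric multiplicity = 1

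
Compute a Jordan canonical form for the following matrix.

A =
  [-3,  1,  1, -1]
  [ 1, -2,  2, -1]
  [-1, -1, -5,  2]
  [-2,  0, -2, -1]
J_3(-3) ⊕ J_1(-2)

The characteristic polynomial is
  det(x·I − A) = x^4 + 11*x^3 + 45*x^2 + 81*x + 54 = (x + 2)*(x + 3)^3

Eigenvalues and multiplicities (the geometric multiplicity of λ is n − rank(A − λI), which equals the number of Jordan blocks for λ):
  λ = -3: algebraic multiplicity = 3, geometric multiplicity = 1
  λ = -2: algebraic multiplicity = 1, geometric multiplicity = 1

Determining the block sizes for each eigenvalue:
  λ = -3: one block (gm = 1), so the single block has size am = 3 → block sizes [3]
  λ = -2: one block (gm = 1), so the single block has size am = 1 → block sizes [1]

Assembling the blocks gives a Jordan form
J =
  [-3,  1,  0,  0]
  [ 0, -3,  1,  0]
  [ 0,  0, -3,  0]
  [ 0,  0,  0, -2]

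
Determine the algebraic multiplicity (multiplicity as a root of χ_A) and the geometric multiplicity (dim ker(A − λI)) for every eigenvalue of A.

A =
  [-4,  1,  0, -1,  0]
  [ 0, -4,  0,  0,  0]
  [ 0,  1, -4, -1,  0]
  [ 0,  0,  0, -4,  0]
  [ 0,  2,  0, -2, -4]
λ = -4: alg = 5, geom = 4

Step 1 — factor the characteristic polynomial to read off the algebraic multiplicities:
  χ_A(x) = (x + 4)^5

Step 2 — compute geometric multiplicities via the rank-nullity identity g(λ) = n − rank(A − λI):
  rank(A − (-4)·I) = 1, so dim ker(A − (-4)·I) = n − 1 = 4

Summary:
  λ = -4: algebraic multiplicity = 5, geometric multiplicity = 4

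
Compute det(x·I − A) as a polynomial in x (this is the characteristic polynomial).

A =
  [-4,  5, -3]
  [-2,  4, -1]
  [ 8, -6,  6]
x^3 - 6*x^2 + 12*x - 8

Expanding det(x·I − A) (e.g. by cofactor expansion or by noting that A is similar to its Jordan form J, which has the same characteristic polynomial as A) gives
  χ_A(x) = x^3 - 6*x^2 + 12*x - 8
which factors as (x - 2)^3. The eigenvalues (with algebraic multiplicities) are λ = 2 with multiplicity 3.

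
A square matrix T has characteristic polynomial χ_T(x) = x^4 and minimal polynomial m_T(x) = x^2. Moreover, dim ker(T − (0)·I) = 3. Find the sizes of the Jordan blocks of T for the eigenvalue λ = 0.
Block sizes for λ = 0: [2, 1, 1]

Step 1 — from the characteristic polynomial, algebraic multiplicity of λ = 0 is 4. From dim ker(T − (0)·I) = 3, there are exactly 3 Jordan blocks for λ = 0.
Step 2 — from the minimal polynomial, the factor (x − 0)^2 tells us the largest block for λ = 0 has size 2.
Step 3 — with total size 4, 3 blocks, and largest block 2, the block sizes (in nonincreasing order) are [2, 1, 1].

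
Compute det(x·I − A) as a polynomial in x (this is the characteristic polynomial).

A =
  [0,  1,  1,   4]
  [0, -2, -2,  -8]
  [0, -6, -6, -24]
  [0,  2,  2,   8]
x^4

Expanding det(x·I − A) (e.g. by cofactor expansion or by noting that A is similar to its Jordan form J, which has the same characteristic polynomial as A) gives
  χ_A(x) = x^4
which factors as x^4. The eigenvalues (with algebraic multiplicities) are λ = 0 with multiplicity 4.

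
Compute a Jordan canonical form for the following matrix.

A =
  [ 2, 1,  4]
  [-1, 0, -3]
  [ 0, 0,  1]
J_3(1)

The characteristic polynomial is
  det(x·I − A) = x^3 - 3*x^2 + 3*x - 1 = (x - 1)^3

Eigenvalues and multiplicities (the geometric multiplicity of λ is n − rank(A − λI), which equals the number of Jordan blocks for λ):
  λ = 1: algebraic multiplicity = 3, geometric multiplicity = 1

Determining the block sizes for each eigenvalue:
  λ = 1: one block (gm = 1), so the single block has size am = 3 → block sizes [3]

Assembling the blocks gives a Jordan form
J =
  [1, 1, 0]
  [0, 1, 1]
  [0, 0, 1]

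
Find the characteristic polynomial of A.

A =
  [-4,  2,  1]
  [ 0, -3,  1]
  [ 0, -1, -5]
x^3 + 12*x^2 + 48*x + 64

Expanding det(x·I − A) (e.g. by cofactor expansion or by noting that A is similar to its Jordan form J, which has the same characteristic polynomial as A) gives
  χ_A(x) = x^3 + 12*x^2 + 48*x + 64
which factors as (x + 4)^3. The eigenvalues (with algebraic multiplicities) are λ = -4 with multiplicity 3.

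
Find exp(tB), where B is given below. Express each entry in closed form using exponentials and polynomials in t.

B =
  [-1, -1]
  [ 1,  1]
e^{tB} =
  [1 - t, -t]
  [t, t + 1]

Strategy: write B = P · J · P⁻¹ where J is a Jordan canonical form, so e^{tB} = P · e^{tJ} · P⁻¹, and e^{tJ} can be computed block-by-block.

B has Jordan form
J =
  [0, 1]
  [0, 0]
(up to reordering of blocks).

Per-block formulas:
  For a 2×2 Jordan block J_2(0): exp(t · J_2(0)) = e^(0t)·(I + t·N), where N is the 2×2 nilpotent shift.

After assembling e^{tJ} and conjugating by P, we get:

e^{tB} =
  [1 - t, -t]
  [t, t + 1]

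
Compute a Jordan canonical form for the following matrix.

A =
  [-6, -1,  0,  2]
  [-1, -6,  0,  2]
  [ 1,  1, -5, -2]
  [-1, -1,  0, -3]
J_2(-5) ⊕ J_1(-5) ⊕ J_1(-5)

The characteristic polynomial is
  det(x·I − A) = x^4 + 20*x^3 + 150*x^2 + 500*x + 625 = (x + 5)^4

Eigenvalues and multiplicities (the geometric multiplicity of λ is n − rank(A − λI), which equals the number of Jordan blocks for λ):
  λ = -5: algebraic multiplicity = 4, geometric multiplicity = 3

Determining the block sizes for each eigenvalue:
  λ = -5: 3 blocks summing to 4 forces exactly one block of size 2 and the rest size 1 → block sizes [2, 1, 1]

Assembling the blocks gives a Jordan form
J =
  [-5,  1,  0,  0]
  [ 0, -5,  0,  0]
  [ 0,  0, -5,  0]
  [ 0,  0,  0, -5]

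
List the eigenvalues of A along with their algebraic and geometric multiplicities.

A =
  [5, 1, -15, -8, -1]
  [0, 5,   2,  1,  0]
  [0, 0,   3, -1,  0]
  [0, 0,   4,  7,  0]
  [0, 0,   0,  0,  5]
λ = 5: alg = 5, geom = 3

Step 1 — factor the characteristic polynomial to read off the algebraic multiplicities:
  χ_A(x) = (x - 5)^5

Step 2 — compute geometric multiplicities via the rank-nullity identity g(λ) = n − rank(A − λI):
  rank(A − (5)·I) = 2, so dim ker(A − (5)·I) = n − 2 = 3

Summary:
  λ = 5: algebraic multiplicity = 5, geometric multiplicity = 3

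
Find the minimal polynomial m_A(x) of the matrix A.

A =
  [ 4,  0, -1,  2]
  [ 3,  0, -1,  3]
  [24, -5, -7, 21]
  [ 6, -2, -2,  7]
x^3 - 3*x^2 + 3*x - 1

The characteristic polynomial is χ_A(x) = (x - 1)^4, so the eigenvalues are known. The minimal polynomial is
  m_A(x) = Π_λ (x − λ)^{k_λ}
where k_λ is the size of the *largest* Jordan block for λ (equivalently, the smallest k with (A − λI)^k v = 0 for every generalised eigenvector v of λ).

  λ = 1: largest Jordan block has size 3, contributing (x − 1)^3

So m_A(x) = (x - 1)^3 = x^3 - 3*x^2 + 3*x - 1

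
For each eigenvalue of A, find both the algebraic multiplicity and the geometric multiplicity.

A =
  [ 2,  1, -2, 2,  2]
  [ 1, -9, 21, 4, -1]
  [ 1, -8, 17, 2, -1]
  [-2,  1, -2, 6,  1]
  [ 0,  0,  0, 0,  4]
λ = 4: alg = 5, geom = 2

Step 1 — factor the characteristic polynomial to read off the algebraic multiplicities:
  χ_A(x) = (x - 4)^5

Step 2 — compute geometric multiplicities via the rank-nullity identity g(λ) = n − rank(A − λI):
  rank(A − (4)·I) = 3, so dim ker(A − (4)·I) = n − 3 = 2

Summary:
  λ = 4: algebraic multiplicity = 5, geometric multiplicity = 2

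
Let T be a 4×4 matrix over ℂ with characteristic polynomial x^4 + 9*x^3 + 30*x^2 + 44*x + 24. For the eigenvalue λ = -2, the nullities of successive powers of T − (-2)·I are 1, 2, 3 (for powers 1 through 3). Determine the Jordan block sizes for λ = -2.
Block sizes for λ = -2: [3]

From the dimensions of kernels of powers, the number of Jordan blocks of size at least j is d_j − d_{j−1} where d_j = dim ker(N^j) (with d_0 = 0). Computing the differences gives [1, 1, 1].
The number of blocks of size exactly k is (#blocks of size ≥ k) − (#blocks of size ≥ k + 1), so the partition is: 1 block(s) of size 3.
In nonincreasing order the block sizes are [3].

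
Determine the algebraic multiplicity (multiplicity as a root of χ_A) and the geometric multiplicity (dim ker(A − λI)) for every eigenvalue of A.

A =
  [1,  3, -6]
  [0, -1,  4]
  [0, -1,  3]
λ = 1: alg = 3, geom = 2

Step 1 — factor the characteristic polynomial to read off the algebraic multiplicities:
  χ_A(x) = (x - 1)^3

Step 2 — compute geometric multiplicities via the rank-nullity identity g(λ) = n − rank(A − λI):
  rank(A − (1)·I) = 1, so dim ker(A − (1)·I) = n − 1 = 2

Summary:
  λ = 1: algebraic multiplicity = 3, geometric multiplicity = 2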